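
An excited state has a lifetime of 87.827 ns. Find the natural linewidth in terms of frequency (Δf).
906.071 kHz

Using the energy-time uncertainty principle and E = hf:
ΔEΔt ≥ ℏ/2
hΔf·Δt ≥ ℏ/2

The minimum frequency uncertainty is:
Δf = ℏ/(2hτ) = 1/(4πτ)
Δf = 1/(4π × 8.783e-08 s)
Δf = 9.061e+05 Hz = 906.071 kHz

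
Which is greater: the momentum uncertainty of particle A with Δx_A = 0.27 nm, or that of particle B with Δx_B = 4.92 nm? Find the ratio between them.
Particle A has the larger minimum momentum uncertainty, by a factor of 18.22.

For each particle, the minimum momentum uncertainty is Δp_min = ℏ/(2Δx):

Particle A: Δp_A = ℏ/(2×2.700e-10 m) = 1.953e-25 kg·m/s
Particle B: Δp_B = ℏ/(2×4.920e-09 m) = 1.072e-26 kg·m/s

Ratio: Δp_A/Δp_B = 18.22

Since Δp_min ∝ 1/Δx, the particle with smaller position uncertainty (A) has larger momentum uncertainty.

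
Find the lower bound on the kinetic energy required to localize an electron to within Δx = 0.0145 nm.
45.303 eV

Localizing a particle requires giving it sufficient momentum uncertainty:

1. From uncertainty principle: Δp ≥ ℏ/(2Δx)
   Δp_min = (1.055e-34 J·s) / (2 × 1.450e-11 m)
   Δp_min = 3.636e-24 kg·m/s

2. This momentum uncertainty corresponds to kinetic energy:
   KE ≈ (Δp)²/(2m) = (3.636e-24)²/(2 × 9.109e-31 kg)
   KE = 7.258e-18 J = 45.303 eV

Tighter localization requires more energy.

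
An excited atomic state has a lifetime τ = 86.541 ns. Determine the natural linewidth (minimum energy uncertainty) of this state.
3.803 neV

Using the energy-time uncertainty principle:
ΔEΔt ≥ ℏ/2

The lifetime τ represents the time uncertainty Δt.
The natural linewidth (minimum energy uncertainty) is:

ΔE = ℏ/(2τ)
ΔE = (1.055e-34 J·s) / (2 × 8.654e-08 s)
ΔE = 6.093e-28 J = 3.803 neV

This natural linewidth limits the precision of spectroscopic measurements.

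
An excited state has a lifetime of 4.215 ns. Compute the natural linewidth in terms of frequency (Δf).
18.880 MHz

Using the energy-time uncertainty principle and E = hf:
ΔEΔt ≥ ℏ/2
hΔf·Δt ≥ ℏ/2

The minimum frequency uncertainty is:
Δf = ℏ/(2hτ) = 1/(4πτ)
Δf = 1/(4π × 4.215e-09 s)
Δf = 1.888e+07 Hz = 18.880 MHz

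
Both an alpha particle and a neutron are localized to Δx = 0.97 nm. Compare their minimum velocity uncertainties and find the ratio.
The neutron has the larger minimum velocity uncertainty, by a ratio of 4.0.

For both particles, Δp_min = ℏ/(2Δx) = 5.436e-26 kg·m/s (same for both).

The velocity uncertainty is Δv = Δp/m:
- alpha particle: Δv = 5.436e-26 / 6.645e-27 = 8.181e+00 m/s = 8.181 m/s
- neutron: Δv = 5.436e-26 / 1.675e-27 = 3.245e+01 m/s = 32.455 m/s

Ratio: 3.245e+01 / 8.181e+00 = 4.0

The lighter particle has larger velocity uncertainty because Δv ∝ 1/m.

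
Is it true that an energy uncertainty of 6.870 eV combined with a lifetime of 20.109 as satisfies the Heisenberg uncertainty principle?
No, it violates the uncertainty relation.

Calculate the product ΔEΔt:
ΔE = 6.870 eV = 1.101e-18 J
ΔEΔt = (1.101e-18 J) × (2.011e-17 s)
ΔEΔt = 2.213e-35 J·s

Compare to the minimum allowed value ℏ/2:
ℏ/2 = 5.273e-35 J·s

Since ΔEΔt = 2.213e-35 J·s < 5.273e-35 J·s = ℏ/2,
this violates the uncertainty relation.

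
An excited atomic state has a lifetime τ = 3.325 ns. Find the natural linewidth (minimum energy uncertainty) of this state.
98.979 neV

Using the energy-time uncertainty principle:
ΔEΔt ≥ ℏ/2

The lifetime τ represents the time uncertainty Δt.
The natural linewidth (minimum energy uncertainty) is:

ΔE = ℏ/(2τ)
ΔE = (1.055e-34 J·s) / (2 × 3.325e-09 s)
ΔE = 1.586e-26 J = 98.979 neV

This natural linewidth limits the precision of spectroscopic measurements.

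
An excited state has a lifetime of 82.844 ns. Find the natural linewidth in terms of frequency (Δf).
960.570 kHz

Using the energy-time uncertainty principle and E = hf:
ΔEΔt ≥ ℏ/2
hΔf·Δt ≥ ℏ/2

The minimum frequency uncertainty is:
Δf = ℏ/(2hτ) = 1/(4πτ)
Δf = 1/(4π × 8.284e-08 s)
Δf = 9.606e+05 Hz = 960.570 kHz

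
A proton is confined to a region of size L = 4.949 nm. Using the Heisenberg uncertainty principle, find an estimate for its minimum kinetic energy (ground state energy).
211.797 neV

Using the uncertainty principle to estimate ground state energy:

1. The position uncertainty is approximately the confinement size:
   Δx ≈ L = 4.949e-09 m

2. From ΔxΔp ≥ ℏ/2, the minimum momentum uncertainty is:
   Δp ≈ ℏ/(2L) = 1.065e-26 kg·m/s

3. The kinetic energy is approximately:
   KE ≈ (Δp)²/(2m) = (1.065e-26)²/(2 × 1.673e-27 kg)
   KE ≈ 3.393e-26 J = 211.797 neV

This is an order-of-magnitude estimate of the ground state energy.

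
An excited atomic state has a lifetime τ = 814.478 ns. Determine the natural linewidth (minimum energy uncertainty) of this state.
404.070 peV

Using the energy-time uncertainty principle:
ΔEΔt ≥ ℏ/2

The lifetime τ represents the time uncertainty Δt.
The natural linewidth (minimum energy uncertainty) is:

ΔE = ℏ/(2τ)
ΔE = (1.055e-34 J·s) / (2 × 8.145e-07 s)
ΔE = 6.474e-29 J = 404.070 peV

This natural linewidth limits the precision of spectroscopic measurements.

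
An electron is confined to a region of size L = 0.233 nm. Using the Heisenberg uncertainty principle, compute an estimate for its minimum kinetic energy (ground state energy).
175.449 meV

Using the uncertainty principle to estimate ground state energy:

1. The position uncertainty is approximately the confinement size:
   Δx ≈ L = 2.330e-10 m

2. From ΔxΔp ≥ ℏ/2, the minimum momentum uncertainty is:
   Δp ≈ ℏ/(2L) = 2.263e-25 kg·m/s

3. The kinetic energy is approximately:
   KE ≈ (Δp)²/(2m) = (2.263e-25)²/(2 × 9.109e-31 kg)
   KE ≈ 2.811e-20 J = 175.449 meV

This is an order-of-magnitude estimate of the ground state energy.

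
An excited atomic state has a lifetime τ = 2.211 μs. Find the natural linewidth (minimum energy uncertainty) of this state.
148.849 peV

Using the energy-time uncertainty principle:
ΔEΔt ≥ ℏ/2

The lifetime τ represents the time uncertainty Δt.
The natural linewidth (minimum energy uncertainty) is:

ΔE = ℏ/(2τ)
ΔE = (1.055e-34 J·s) / (2 × 2.211e-06 s)
ΔE = 2.385e-29 J = 148.849 peV

This natural linewidth limits the precision of spectroscopic measurements.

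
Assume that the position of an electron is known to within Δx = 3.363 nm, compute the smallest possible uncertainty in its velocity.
17.212 km/s

Using the Heisenberg uncertainty principle and Δp = mΔv:
ΔxΔp ≥ ℏ/2
Δx(mΔv) ≥ ℏ/2

The minimum uncertainty in velocity is:
Δv_min = ℏ/(2mΔx)
Δv_min = (1.055e-34 J·s) / (2 × 9.109e-31 kg × 3.363e-09 m)
Δv_min = 1.721e+04 m/s = 17.212 km/s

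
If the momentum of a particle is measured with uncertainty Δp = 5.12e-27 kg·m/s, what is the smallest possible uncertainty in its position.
10.299 nm

Using the Heisenberg uncertainty principle:
ΔxΔp ≥ ℏ/2

The minimum uncertainty in position is:
Δx_min = ℏ/(2Δp)
Δx_min = (1.055e-34 J·s) / (2 × 5.120e-27 kg·m/s)
Δx_min = 1.030e-08 m = 10.299 nm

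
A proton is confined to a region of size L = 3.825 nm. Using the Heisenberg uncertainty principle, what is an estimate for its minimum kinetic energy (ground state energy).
354.561 neV

Using the uncertainty principle to estimate ground state energy:

1. The position uncertainty is approximately the confinement size:
   Δx ≈ L = 3.825e-09 m

2. From ΔxΔp ≥ ℏ/2, the minimum momentum uncertainty is:
   Δp ≈ ℏ/(2L) = 1.379e-26 kg·m/s

3. The kinetic energy is approximately:
   KE ≈ (Δp)²/(2m) = (1.379e-26)²/(2 × 1.673e-27 kg)
   KE ≈ 5.681e-26 J = 354.561 neV

This is an order-of-magnitude estimate of the ground state energy.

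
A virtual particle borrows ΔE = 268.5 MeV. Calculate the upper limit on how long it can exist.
1.226 ys

Using the energy-time uncertainty principle:
ΔEΔt ≥ ℏ/2

For a virtual particle borrowing energy ΔE, the maximum lifetime is:
Δt_max = ℏ/(2ΔE)

Converting energy:
ΔE = 268.5 MeV = 4.302e-11 J

Δt_max = (1.055e-34 J·s) / (2 × 4.302e-11 J)
Δt_max = 1.226e-24 s = 1.226 ys

Virtual particles with higher borrowed energy exist for shorter times.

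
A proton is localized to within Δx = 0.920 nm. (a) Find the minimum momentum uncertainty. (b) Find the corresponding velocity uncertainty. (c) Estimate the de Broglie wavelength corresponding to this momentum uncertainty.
(a) Δp_min = 5.731 × 10^-26 kg·m/s
(b) Δv_min = 34.266 m/s
(c) λ_dB = 11.561 nm

Step-by-step:

(a) From the uncertainty principle:
Δp_min = ℏ/(2Δx) = (1.055e-34 J·s)/(2 × 9.200e-10 m) = 5.731e-26 kg·m/s

(b) The velocity uncertainty:
Δv = Δp/m = (5.731e-26 kg·m/s)/(1.673e-27 kg) = 3.427e+01 m/s = 34.266 m/s

(c) The de Broglie wavelength for this momentum:
λ = h/p = (6.626e-34 J·s)/(5.731e-26 kg·m/s) = 1.156e-08 m = 11.561 nm

Note: The de Broglie wavelength is comparable to the localization size, as expected from wave-particle duality.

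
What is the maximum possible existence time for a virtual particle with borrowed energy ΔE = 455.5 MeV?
7.225 × 10^-25 s

Using the energy-time uncertainty principle:
ΔEΔt ≥ ℏ/2

For a virtual particle borrowing energy ΔE, the maximum lifetime is:
Δt_max = ℏ/(2ΔE)

Converting energy:
ΔE = 455.5 MeV = 7.298e-11 J

Δt_max = (1.055e-34 J·s) / (2 × 7.298e-11 J)
Δt_max = 7.225e-25 s = 7.225 × 10^-25 s

Virtual particles with higher borrowed energy exist for shorter times.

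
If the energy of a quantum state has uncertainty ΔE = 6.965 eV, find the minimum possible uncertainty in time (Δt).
47.251 as

Using the energy-time uncertainty principle:
ΔEΔt ≥ ℏ/2

The minimum uncertainty in time is:
Δt_min = ℏ/(2ΔE)
Δt_min = (1.055e-34 J·s) / (2 × 1.116e-18 J)
Δt_min = 4.725e-17 s = 47.251 as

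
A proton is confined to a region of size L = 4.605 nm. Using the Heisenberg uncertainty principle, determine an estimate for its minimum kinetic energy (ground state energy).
244.622 neV

Using the uncertainty principle to estimate ground state energy:

1. The position uncertainty is approximately the confinement size:
   Δx ≈ L = 4.605e-09 m

2. From ΔxΔp ≥ ℏ/2, the minimum momentum uncertainty is:
   Δp ≈ ℏ/(2L) = 1.145e-26 kg·m/s

3. The kinetic energy is approximately:
   KE ≈ (Δp)²/(2m) = (1.145e-26)²/(2 × 1.673e-27 kg)
   KE ≈ 3.919e-26 J = 244.622 neV

This is an order-of-magnitude estimate of the ground state energy.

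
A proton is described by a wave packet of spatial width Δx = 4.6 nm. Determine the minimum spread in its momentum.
1.146 × 10^-26 kg·m/s

For a wave packet, the spatial width Δx and momentum spread Δp are related by the uncertainty principle:
ΔxΔp ≥ ℏ/2

The minimum momentum spread is:
Δp_min = ℏ/(2Δx)
Δp_min = (1.055e-34 J·s) / (2 × 4.600e-09 m)
Δp_min = 1.146e-26 kg·m/s

A wave packet cannot have both a well-defined position and well-defined momentum.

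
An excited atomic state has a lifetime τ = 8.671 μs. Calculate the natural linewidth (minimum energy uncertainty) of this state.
37.955 peV

Using the energy-time uncertainty principle:
ΔEΔt ≥ ℏ/2

The lifetime τ represents the time uncertainty Δt.
The natural linewidth (minimum energy uncertainty) is:

ΔE = ℏ/(2τ)
ΔE = (1.055e-34 J·s) / (2 × 8.671e-06 s)
ΔE = 6.081e-30 J = 37.955 peV

This natural linewidth limits the precision of spectroscopic measurements.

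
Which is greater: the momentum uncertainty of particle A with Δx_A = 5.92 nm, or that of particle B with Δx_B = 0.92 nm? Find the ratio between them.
Particle B has the larger minimum momentum uncertainty, by a factor of 6.43.

For each particle, the minimum momentum uncertainty is Δp_min = ℏ/(2Δx):

Particle A: Δp_A = ℏ/(2×5.920e-09 m) = 8.907e-27 kg·m/s
Particle B: Δp_B = ℏ/(2×9.200e-10 m) = 5.731e-26 kg·m/s

Ratio: Δp_B/Δp_A = 6.43

Since Δp_min ∝ 1/Δx, the particle with smaller position uncertainty (B) has larger momentum uncertainty.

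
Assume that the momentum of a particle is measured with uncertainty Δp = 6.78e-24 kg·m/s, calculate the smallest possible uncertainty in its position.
7.777 pm

Using the Heisenberg uncertainty principle:
ΔxΔp ≥ ℏ/2

The minimum uncertainty in position is:
Δx_min = ℏ/(2Δp)
Δx_min = (1.055e-34 J·s) / (2 × 6.780e-24 kg·m/s)
Δx_min = 7.777e-12 m = 7.777 pm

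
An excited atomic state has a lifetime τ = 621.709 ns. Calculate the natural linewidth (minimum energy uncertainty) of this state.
529.357 peV

Using the energy-time uncertainty principle:
ΔEΔt ≥ ℏ/2

The lifetime τ represents the time uncertainty Δt.
The natural linewidth (minimum energy uncertainty) is:

ΔE = ℏ/(2τ)
ΔE = (1.055e-34 J·s) / (2 × 6.217e-07 s)
ΔE = 8.481e-29 J = 529.357 peV

This natural linewidth limits the precision of spectroscopic measurements.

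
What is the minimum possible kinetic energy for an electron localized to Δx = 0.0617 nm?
2.502 eV

Localizing a particle requires giving it sufficient momentum uncertainty:

1. From uncertainty principle: Δp ≥ ℏ/(2Δx)
   Δp_min = (1.055e-34 J·s) / (2 × 6.170e-11 m)
   Δp_min = 8.546e-25 kg·m/s

2. This momentum uncertainty corresponds to kinetic energy:
   KE ≈ (Δp)²/(2m) = (8.546e-25)²/(2 × 9.109e-31 kg)
   KE = 4.009e-19 J = 2.502 eV

Tighter localization requires more energy.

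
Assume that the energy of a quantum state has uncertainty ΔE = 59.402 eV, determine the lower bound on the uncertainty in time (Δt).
5.540 as

Using the energy-time uncertainty principle:
ΔEΔt ≥ ℏ/2

The minimum uncertainty in time is:
Δt_min = ℏ/(2ΔE)
Δt_min = (1.055e-34 J·s) / (2 × 9.517e-18 J)
Δt_min = 5.540e-18 s = 5.540 as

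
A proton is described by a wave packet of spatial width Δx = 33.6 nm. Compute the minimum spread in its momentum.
1.569 × 10^-27 kg·m/s

For a wave packet, the spatial width Δx and momentum spread Δp are related by the uncertainty principle:
ΔxΔp ≥ ℏ/2

The minimum momentum spread is:
Δp_min = ℏ/(2Δx)
Δp_min = (1.055e-34 J·s) / (2 × 3.360e-08 m)
Δp_min = 1.569e-27 kg·m/s

A wave packet cannot have both a well-defined position and well-defined momentum.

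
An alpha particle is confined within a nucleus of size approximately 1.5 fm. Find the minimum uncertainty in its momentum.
3.515 × 10^-20 kg·m/s

Using the Heisenberg uncertainty principle:
ΔxΔp ≥ ℏ/2

With Δx ≈ L = 1.500e-15 m (the confinement size):
Δp_min = ℏ/(2Δx)
Δp_min = (1.055e-34 J·s) / (2 × 1.500e-15 m)
Δp_min = 3.515e-20 kg·m/s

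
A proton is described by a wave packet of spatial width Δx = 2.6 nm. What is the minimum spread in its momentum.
2.028 × 10^-26 kg·m/s

For a wave packet, the spatial width Δx and momentum spread Δp are related by the uncertainty principle:
ΔxΔp ≥ ℏ/2

The minimum momentum spread is:
Δp_min = ℏ/(2Δx)
Δp_min = (1.055e-34 J·s) / (2 × 2.600e-09 m)
Δp_min = 2.028e-26 kg·m/s

A wave packet cannot have both a well-defined position and well-defined momentum.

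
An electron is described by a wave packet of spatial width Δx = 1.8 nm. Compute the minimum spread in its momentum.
2.929 × 10^-26 kg·m/s

For a wave packet, the spatial width Δx and momentum spread Δp are related by the uncertainty principle:
ΔxΔp ≥ ℏ/2

The minimum momentum spread is:
Δp_min = ℏ/(2Δx)
Δp_min = (1.055e-34 J·s) / (2 × 1.800e-09 m)
Δp_min = 2.929e-26 kg·m/s

A wave packet cannot have both a well-defined position and well-defined momentum.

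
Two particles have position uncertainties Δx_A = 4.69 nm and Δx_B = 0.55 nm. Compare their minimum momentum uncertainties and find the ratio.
Particle B has the larger minimum momentum uncertainty, by a factor of 8.53.

For each particle, the minimum momentum uncertainty is Δp_min = ℏ/(2Δx):

Particle A: Δp_A = ℏ/(2×4.690e-09 m) = 1.124e-26 kg·m/s
Particle B: Δp_B = ℏ/(2×5.500e-10 m) = 9.587e-26 kg·m/s

Ratio: Δp_B/Δp_A = 8.53

Since Δp_min ∝ 1/Δx, the particle with smaller position uncertainty (B) has larger momentum uncertainty.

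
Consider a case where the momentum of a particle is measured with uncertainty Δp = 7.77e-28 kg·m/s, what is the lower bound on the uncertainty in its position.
67.862 nm

Using the Heisenberg uncertainty principle:
ΔxΔp ≥ ℏ/2

The minimum uncertainty in position is:
Δx_min = ℏ/(2Δp)
Δx_min = (1.055e-34 J·s) / (2 × 7.770e-28 kg·m/s)
Δx_min = 6.786e-08 m = 67.862 nm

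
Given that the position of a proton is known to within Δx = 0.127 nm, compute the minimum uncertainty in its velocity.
248.225 m/s

Using the Heisenberg uncertainty principle and Δp = mΔv:
ΔxΔp ≥ ℏ/2
Δx(mΔv) ≥ ℏ/2

The minimum uncertainty in velocity is:
Δv_min = ℏ/(2mΔx)
Δv_min = (1.055e-34 J·s) / (2 × 1.673e-27 kg × 1.270e-10 m)
Δv_min = 2.482e+02 m/s = 248.225 m/s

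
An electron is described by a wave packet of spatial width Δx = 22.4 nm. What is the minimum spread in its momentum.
2.354 × 10^-27 kg·m/s

For a wave packet, the spatial width Δx and momentum spread Δp are related by the uncertainty principle:
ΔxΔp ≥ ℏ/2

The minimum momentum spread is:
Δp_min = ℏ/(2Δx)
Δp_min = (1.055e-34 J·s) / (2 × 2.240e-08 m)
Δp_min = 2.354e-27 kg·m/s

A wave packet cannot have both a well-defined position and well-defined momentum.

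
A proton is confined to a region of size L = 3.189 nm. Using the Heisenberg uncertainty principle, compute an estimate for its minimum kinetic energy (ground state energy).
510.088 neV

Using the uncertainty principle to estimate ground state energy:

1. The position uncertainty is approximately the confinement size:
   Δx ≈ L = 3.189e-09 m

2. From ΔxΔp ≥ ℏ/2, the minimum momentum uncertainty is:
   Δp ≈ ℏ/(2L) = 1.653e-26 kg·m/s

3. The kinetic energy is approximately:
   KE ≈ (Δp)²/(2m) = (1.653e-26)²/(2 × 1.673e-27 kg)
   KE ≈ 8.173e-26 J = 510.088 neV

This is an order-of-magnitude estimate of the ground state energy.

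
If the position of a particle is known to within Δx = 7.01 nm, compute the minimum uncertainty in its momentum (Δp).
7.522 × 10^-27 kg·m/s

Using the Heisenberg uncertainty principle:
ΔxΔp ≥ ℏ/2

The minimum uncertainty in momentum is:
Δp_min = ℏ/(2Δx)
Δp_min = (1.055e-34 J·s) / (2 × 7.010e-09 m)
Δp_min = 7.522e-27 kg·m/s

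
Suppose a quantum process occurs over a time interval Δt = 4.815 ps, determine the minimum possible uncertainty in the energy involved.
68.350 μeV

Using the energy-time uncertainty principle:
ΔEΔt ≥ ℏ/2

The minimum uncertainty in energy is:
ΔE_min = ℏ/(2Δt)
ΔE_min = (1.055e-34 J·s) / (2 × 4.815e-12 s)
ΔE_min = 1.095e-23 J = 68.350 μeV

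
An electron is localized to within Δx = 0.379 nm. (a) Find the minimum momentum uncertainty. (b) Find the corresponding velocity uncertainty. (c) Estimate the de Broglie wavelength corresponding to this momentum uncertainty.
(a) Δp_min = 1.391 × 10^-25 kg·m/s
(b) Δv_min = 152.728 km/s
(c) λ_dB = 4.763 nm

Step-by-step:

(a) From the uncertainty principle:
Δp_min = ℏ/(2Δx) = (1.055e-34 J·s)/(2 × 3.790e-10 m) = 1.391e-25 kg·m/s

(b) The velocity uncertainty:
Δv = Δp/m = (1.391e-25 kg·m/s)/(9.109e-31 kg) = 1.527e+05 m/s = 152.728 km/s

(c) The de Broglie wavelength for this momentum:
λ = h/p = (6.626e-34 J·s)/(1.391e-25 kg·m/s) = 4.763e-09 m = 4.763 nm

Note: The de Broglie wavelength is comparable to the localization size, as expected from wave-particle duality.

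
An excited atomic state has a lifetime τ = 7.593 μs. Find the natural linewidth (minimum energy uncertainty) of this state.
43.343 peV

Using the energy-time uncertainty principle:
ΔEΔt ≥ ℏ/2

The lifetime τ represents the time uncertainty Δt.
The natural linewidth (minimum energy uncertainty) is:

ΔE = ℏ/(2τ)
ΔE = (1.055e-34 J·s) / (2 × 7.593e-06 s)
ΔE = 6.944e-30 J = 43.343 peV

This natural linewidth limits the precision of spectroscopic measurements.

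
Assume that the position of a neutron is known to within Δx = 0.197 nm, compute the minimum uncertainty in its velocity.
159.803 m/s

Using the Heisenberg uncertainty principle and Δp = mΔv:
ΔxΔp ≥ ℏ/2
Δx(mΔv) ≥ ℏ/2

The minimum uncertainty in velocity is:
Δv_min = ℏ/(2mΔx)
Δv_min = (1.055e-34 J·s) / (2 × 1.675e-27 kg × 1.970e-10 m)
Δv_min = 1.598e+02 m/s = 159.803 m/s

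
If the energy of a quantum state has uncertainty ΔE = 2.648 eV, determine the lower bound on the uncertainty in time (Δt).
124.285 as

Using the energy-time uncertainty principle:
ΔEΔt ≥ ℏ/2

The minimum uncertainty in time is:
Δt_min = ℏ/(2ΔE)
Δt_min = (1.055e-34 J·s) / (2 × 4.243e-19 J)
Δt_min = 1.243e-16 s = 124.285 as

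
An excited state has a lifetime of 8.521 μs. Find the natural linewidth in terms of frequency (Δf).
9.339 kHz

Using the energy-time uncertainty principle and E = hf:
ΔEΔt ≥ ℏ/2
hΔf·Δt ≥ ℏ/2

The minimum frequency uncertainty is:
Δf = ℏ/(2hτ) = 1/(4πτ)
Δf = 1/(4π × 8.521e-06 s)
Δf = 9.339e+03 Hz = 9.339 kHz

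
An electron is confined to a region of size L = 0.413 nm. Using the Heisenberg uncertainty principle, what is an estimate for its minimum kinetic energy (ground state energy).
55.842 meV

Using the uncertainty principle to estimate ground state energy:

1. The position uncertainty is approximately the confinement size:
   Δx ≈ L = 4.130e-10 m

2. From ΔxΔp ≥ ℏ/2, the minimum momentum uncertainty is:
   Δp ≈ ℏ/(2L) = 1.277e-25 kg·m/s

3. The kinetic energy is approximately:
   KE ≈ (Δp)²/(2m) = (1.277e-25)²/(2 × 9.109e-31 kg)
   KE ≈ 8.947e-21 J = 55.842 meV

This is an order-of-magnitude estimate of the ground state energy.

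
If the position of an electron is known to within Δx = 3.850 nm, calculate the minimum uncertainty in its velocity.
15.035 km/s

Using the Heisenberg uncertainty principle and Δp = mΔv:
ΔxΔp ≥ ℏ/2
Δx(mΔv) ≥ ℏ/2

The minimum uncertainty in velocity is:
Δv_min = ℏ/(2mΔx)
Δv_min = (1.055e-34 J·s) / (2 × 9.109e-31 kg × 3.850e-09 m)
Δv_min = 1.503e+04 m/s = 15.035 km/s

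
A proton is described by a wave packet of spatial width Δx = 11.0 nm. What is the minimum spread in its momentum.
4.794 × 10^-27 kg·m/s

For a wave packet, the spatial width Δx and momentum spread Δp are related by the uncertainty principle:
ΔxΔp ≥ ℏ/2

The minimum momentum spread is:
Δp_min = ℏ/(2Δx)
Δp_min = (1.055e-34 J·s) / (2 × 1.100e-08 m)
Δp_min = 4.794e-27 kg·m/s

A wave packet cannot have both a well-defined position and well-defined momentum.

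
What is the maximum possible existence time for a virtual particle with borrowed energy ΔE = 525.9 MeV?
6.258 × 10^-25 s

Using the energy-time uncertainty principle:
ΔEΔt ≥ ℏ/2

For a virtual particle borrowing energy ΔE, the maximum lifetime is:
Δt_max = ℏ/(2ΔE)

Converting energy:
ΔE = 525.9 MeV = 8.426e-11 J

Δt_max = (1.055e-34 J·s) / (2 × 8.426e-11 J)
Δt_max = 6.258e-25 s = 6.258 × 10^-25 s

Virtual particles with higher borrowed energy exist for shorter times.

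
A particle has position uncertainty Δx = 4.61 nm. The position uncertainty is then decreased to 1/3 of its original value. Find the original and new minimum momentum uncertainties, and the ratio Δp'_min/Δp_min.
Original Δp_min = 1.144 × 10^-26 kg·m/s; new Δp'_min = 3.431 × 10^-26 kg·m/s; ratio Δp'_min/Δp_min = 3.

From the uncertainty principle ΔxΔp ≥ ℏ/2, the minimum momentum uncertainty is Δp_min = ℏ/(2Δx).

Original (Δx = 4.61 nm = 4.610e-09 m):
Δp_min = (1.055e-34 J·s)/(2 × 4.610e-09 m) = 1.144e-26 kg·m/s

When Δx → (1/3)Δx:
Δp'_min = ℏ/(2 × (1/3)Δx) = 3 × ℏ/(2Δx) = 3 × Δp_min
Δp'_min = 3 × 1.144e-26 kg·m/s = 3.431e-26 kg·m/s

Since Δp_min ∝ 1/Δx, when Δx is decreased to 1/3 of its original value, Δp_min increases to 3 times its original value.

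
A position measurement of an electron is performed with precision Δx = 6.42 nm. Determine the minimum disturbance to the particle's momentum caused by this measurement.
8.213 × 10^-27 kg·m/s

The uncertainty principle implies that measuring position disturbs momentum:
ΔxΔp ≥ ℏ/2

When we measure position with precision Δx, we necessarily introduce a momentum uncertainty:
Δp ≥ ℏ/(2Δx)
Δp_min = (1.055e-34 J·s) / (2 × 6.420e-09 m)
Δp_min = 8.213e-27 kg·m/s

The more precisely we measure position, the greater the momentum disturbance.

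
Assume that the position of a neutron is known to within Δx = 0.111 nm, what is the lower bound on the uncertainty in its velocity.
283.614 m/s

Using the Heisenberg uncertainty principle and Δp = mΔv:
ΔxΔp ≥ ℏ/2
Δx(mΔv) ≥ ℏ/2

The minimum uncertainty in velocity is:
Δv_min = ℏ/(2mΔx)
Δv_min = (1.055e-34 J·s) / (2 × 1.675e-27 kg × 1.110e-10 m)
Δv_min = 2.836e+02 m/s = 283.614 m/s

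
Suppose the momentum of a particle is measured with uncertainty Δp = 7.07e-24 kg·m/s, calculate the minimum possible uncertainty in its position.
7.458 pm

Using the Heisenberg uncertainty principle:
ΔxΔp ≥ ℏ/2

The minimum uncertainty in position is:
Δx_min = ℏ/(2Δp)
Δx_min = (1.055e-34 J·s) / (2 × 7.070e-24 kg·m/s)
Δx_min = 7.458e-12 m = 7.458 pm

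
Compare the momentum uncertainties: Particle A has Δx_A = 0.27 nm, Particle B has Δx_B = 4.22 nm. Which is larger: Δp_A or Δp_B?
Particle A has the larger minimum momentum uncertainty, by a factor of 15.63.

For each particle, the minimum momentum uncertainty is Δp_min = ℏ/(2Δx):

Particle A: Δp_A = ℏ/(2×2.700e-10 m) = 1.953e-25 kg·m/s
Particle B: Δp_B = ℏ/(2×4.220e-09 m) = 1.249e-26 kg·m/s

Ratio: Δp_A/Δp_B = 15.63

Since Δp_min ∝ 1/Δx, the particle with smaller position uncertainty (A) has larger momentum uncertainty.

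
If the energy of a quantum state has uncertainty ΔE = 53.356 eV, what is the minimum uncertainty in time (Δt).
6.168 as

Using the energy-time uncertainty principle:
ΔEΔt ≥ ℏ/2

The minimum uncertainty in time is:
Δt_min = ℏ/(2ΔE)
Δt_min = (1.055e-34 J·s) / (2 × 8.549e-18 J)
Δt_min = 6.168e-18 s = 6.168 as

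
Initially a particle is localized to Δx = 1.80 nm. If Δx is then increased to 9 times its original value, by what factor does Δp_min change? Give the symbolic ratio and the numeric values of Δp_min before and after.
Original Δp_min = 2.929 × 10^-26 kg·m/s; new Δp'_min = 3.255 × 10^-27 kg·m/s; ratio Δp'_min/Δp_min = 1/9.

From the uncertainty principle ΔxΔp ≥ ℏ/2, the minimum momentum uncertainty is Δp_min = ℏ/(2Δx).

Original (Δx = 1.80 nm = 1.800e-09 m):
Δp_min = (1.055e-34 J·s)/(2 × 1.800e-09 m) = 2.929e-26 kg·m/s

When Δx → 9Δx:
Δp'_min = ℏ/(2 × 9Δx) = (1/9) × ℏ/(2Δx) = (1/9) × Δp_min
Δp'_min = 1/9 × 2.929e-26 kg·m/s = 3.255e-27 kg·m/s

Since Δp_min ∝ 1/Δx, when Δx is increased to 9 times its original value, Δp_min decreases to 1/9 of its original value.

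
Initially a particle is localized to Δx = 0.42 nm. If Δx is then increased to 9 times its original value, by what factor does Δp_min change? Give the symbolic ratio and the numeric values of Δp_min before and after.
Original Δp_min = 1.255 × 10^-25 kg·m/s; new Δp'_min = 1.395 × 10^-26 kg·m/s; ratio Δp'_min/Δp_min = 1/9.

From the uncertainty principle ΔxΔp ≥ ℏ/2, the minimum momentum uncertainty is Δp_min = ℏ/(2Δx).

Original (Δx = 0.42 nm = 4.200e-10 m):
Δp_min = (1.055e-34 J·s)/(2 × 4.200e-10 m) = 1.255e-25 kg·m/s

When Δx → 9Δx:
Δp'_min = ℏ/(2 × 9Δx) = (1/9) × ℏ/(2Δx) = (1/9) × Δp_min
Δp'_min = 1/9 × 1.255e-25 kg·m/s = 1.395e-26 kg·m/s

Since Δp_min ∝ 1/Δx, when Δx is increased to 9 times its original value, Δp_min decreases to 1/9 of its original value.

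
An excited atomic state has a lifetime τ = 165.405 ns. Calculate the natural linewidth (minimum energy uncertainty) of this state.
1.990 neV

Using the energy-time uncertainty principle:
ΔEΔt ≥ ℏ/2

The lifetime τ represents the time uncertainty Δt.
The natural linewidth (minimum energy uncertainty) is:

ΔE = ℏ/(2τ)
ΔE = (1.055e-34 J·s) / (2 × 1.654e-07 s)
ΔE = 3.188e-28 J = 1.990 neV

This natural linewidth limits the precision of spectroscopic measurements.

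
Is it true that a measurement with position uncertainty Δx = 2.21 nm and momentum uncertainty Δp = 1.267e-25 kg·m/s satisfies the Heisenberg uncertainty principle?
Yes, it satisfies the uncertainty principle.

Calculate the product ΔxΔp:
ΔxΔp = (2.210e-09 m) × (1.267e-25 kg·m/s)
ΔxΔp = 2.800e-34 J·s

Compare to the minimum allowed value ℏ/2:
ℏ/2 = 5.273e-35 J·s

Since ΔxΔp = 2.800e-34 J·s ≥ 5.273e-35 J·s = ℏ/2,
the measurement satisfies the uncertainty principle.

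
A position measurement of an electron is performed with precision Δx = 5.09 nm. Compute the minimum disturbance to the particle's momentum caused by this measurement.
1.036 × 10^-26 kg·m/s

The uncertainty principle implies that measuring position disturbs momentum:
ΔxΔp ≥ ℏ/2

When we measure position with precision Δx, we necessarily introduce a momentum uncertainty:
Δp ≥ ℏ/(2Δx)
Δp_min = (1.055e-34 J·s) / (2 × 5.090e-09 m)
Δp_min = 1.036e-26 kg·m/s

The more precisely we measure position, the greater the momentum disturbance.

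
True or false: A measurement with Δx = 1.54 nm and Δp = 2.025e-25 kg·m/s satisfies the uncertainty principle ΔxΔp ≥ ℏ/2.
Yes, it satisfies the uncertainty principle.

Calculate the product ΔxΔp:
ΔxΔp = (1.540e-09 m) × (2.025e-25 kg·m/s)
ΔxΔp = 3.119e-34 J·s

Compare to the minimum allowed value ℏ/2:
ℏ/2 = 5.273e-35 J·s

Since ΔxΔp = 3.119e-34 J·s ≥ 5.273e-35 J·s = ℏ/2,
the measurement satisfies the uncertainty principle.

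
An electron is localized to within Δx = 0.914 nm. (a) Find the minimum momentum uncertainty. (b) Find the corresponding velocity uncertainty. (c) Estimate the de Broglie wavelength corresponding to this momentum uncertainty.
(a) Δp_min = 5.769 × 10^-26 kg·m/s
(b) Δv_min = 63.330 km/s
(c) λ_dB = 11.486 nm

Step-by-step:

(a) From the uncertainty principle:
Δp_min = ℏ/(2Δx) = (1.055e-34 J·s)/(2 × 9.140e-10 m) = 5.769e-26 kg·m/s

(b) The velocity uncertainty:
Δv = Δp/m = (5.769e-26 kg·m/s)/(9.109e-31 kg) = 6.333e+04 m/s = 63.330 km/s

(c) The de Broglie wavelength for this momentum:
λ = h/p = (6.626e-34 J·s)/(5.769e-26 kg·m/s) = 1.149e-08 m = 11.486 nm

Note: The de Broglie wavelength is comparable to the localization size, as expected from wave-particle duality.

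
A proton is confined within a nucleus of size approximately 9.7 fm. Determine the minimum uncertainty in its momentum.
5.436 × 10^-21 kg·m/s

Using the Heisenberg uncertainty principle:
ΔxΔp ≥ ℏ/2

With Δx ≈ L = 9.700e-15 m (the confinement size):
Δp_min = ℏ/(2Δx)
Δp_min = (1.055e-34 J·s) / (2 × 9.700e-15 m)
Δp_min = 5.436e-21 kg·m/s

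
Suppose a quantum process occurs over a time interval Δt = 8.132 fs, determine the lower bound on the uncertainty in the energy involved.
40.470 meV

Using the energy-time uncertainty principle:
ΔEΔt ≥ ℏ/2

The minimum uncertainty in energy is:
ΔE_min = ℏ/(2Δt)
ΔE_min = (1.055e-34 J·s) / (2 × 8.132e-15 s)
ΔE_min = 6.484e-21 J = 40.470 meV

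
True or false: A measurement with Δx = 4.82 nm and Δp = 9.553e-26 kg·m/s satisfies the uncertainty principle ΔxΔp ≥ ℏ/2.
Yes, it satisfies the uncertainty principle.

Calculate the product ΔxΔp:
ΔxΔp = (4.820e-09 m) × (9.553e-26 kg·m/s)
ΔxΔp = 4.605e-34 J·s

Compare to the minimum allowed value ℏ/2:
ℏ/2 = 5.273e-35 J·s

Since ΔxΔp = 4.605e-34 J·s ≥ 5.273e-35 J·s = ℏ/2,
the measurement satisfies the uncertainty principle.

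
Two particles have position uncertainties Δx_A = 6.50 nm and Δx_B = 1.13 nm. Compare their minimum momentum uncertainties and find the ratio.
Particle B has the larger minimum momentum uncertainty, by a factor of 5.75.

For each particle, the minimum momentum uncertainty is Δp_min = ℏ/(2Δx):

Particle A: Δp_A = ℏ/(2×6.500e-09 m) = 8.112e-27 kg·m/s
Particle B: Δp_B = ℏ/(2×1.130e-09 m) = 4.666e-26 kg·m/s

Ratio: Δp_B/Δp_A = 5.75

Since Δp_min ∝ 1/Δx, the particle with smaller position uncertainty (B) has larger momentum uncertainty.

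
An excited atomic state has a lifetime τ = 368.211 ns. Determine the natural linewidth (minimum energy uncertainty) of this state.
893.797 peV

Using the energy-time uncertainty principle:
ΔEΔt ≥ ℏ/2

The lifetime τ represents the time uncertainty Δt.
The natural linewidth (minimum energy uncertainty) is:

ΔE = ℏ/(2τ)
ΔE = (1.055e-34 J·s) / (2 × 3.682e-07 s)
ΔE = 1.432e-28 J = 893.797 peV

This natural linewidth limits the precision of spectroscopic measurements.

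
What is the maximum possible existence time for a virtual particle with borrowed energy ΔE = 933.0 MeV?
3.527 × 10^-25 s

Using the energy-time uncertainty principle:
ΔEΔt ≥ ℏ/2

For a virtual particle borrowing energy ΔE, the maximum lifetime is:
Δt_max = ℏ/(2ΔE)

Converting energy:
ΔE = 933.0 MeV = 1.495e-10 J

Δt_max = (1.055e-34 J·s) / (2 × 1.495e-10 J)
Δt_max = 3.527e-25 s = 3.527 × 10^-25 s

Virtual particles with higher borrowed energy exist for shorter times.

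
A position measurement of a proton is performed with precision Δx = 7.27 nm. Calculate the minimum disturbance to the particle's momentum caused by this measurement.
7.253 × 10^-27 kg·m/s

The uncertainty principle implies that measuring position disturbs momentum:
ΔxΔp ≥ ℏ/2

When we measure position with precision Δx, we necessarily introduce a momentum uncertainty:
Δp ≥ ℏ/(2Δx)
Δp_min = (1.055e-34 J·s) / (2 × 7.270e-09 m)
Δp_min = 7.253e-27 kg·m/s

The more precisely we measure position, the greater the momentum disturbance.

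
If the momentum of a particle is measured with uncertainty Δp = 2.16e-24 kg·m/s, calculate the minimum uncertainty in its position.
24.411 pm

Using the Heisenberg uncertainty principle:
ΔxΔp ≥ ℏ/2

The minimum uncertainty in position is:
Δx_min = ℏ/(2Δp)
Δx_min = (1.055e-34 J·s) / (2 × 2.160e-24 kg·m/s)
Δx_min = 2.441e-11 m = 24.411 pm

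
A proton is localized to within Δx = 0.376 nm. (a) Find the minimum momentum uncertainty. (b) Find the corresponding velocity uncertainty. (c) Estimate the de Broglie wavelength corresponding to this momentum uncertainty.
(a) Δp_min = 1.402 × 10^-25 kg·m/s
(b) Δv_min = 83.842 m/s
(c) λ_dB = 4.725 nm

Step-by-step:

(a) From the uncertainty principle:
Δp_min = ℏ/(2Δx) = (1.055e-34 J·s)/(2 × 3.760e-10 m) = 1.402e-25 kg·m/s

(b) The velocity uncertainty:
Δv = Δp/m = (1.402e-25 kg·m/s)/(1.673e-27 kg) = 8.384e+01 m/s = 83.842 m/s

(c) The de Broglie wavelength for this momentum:
λ = h/p = (6.626e-34 J·s)/(1.402e-25 kg·m/s) = 4.725e-09 m = 4.725 nm

Note: The de Broglie wavelength is comparable to the localization size, as expected from wave-particle duality.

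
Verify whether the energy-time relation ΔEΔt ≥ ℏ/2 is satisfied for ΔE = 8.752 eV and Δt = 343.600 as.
Yes, it satisfies the uncertainty relation.

Calculate the product ΔEΔt:
ΔE = 8.752 eV = 1.402e-18 J
ΔEΔt = (1.402e-18 J) × (3.436e-16 s)
ΔEΔt = 4.818e-34 J·s

Compare to the minimum allowed value ℏ/2:
ℏ/2 = 5.273e-35 J·s

Since ΔEΔt = 4.818e-34 J·s ≥ 5.273e-35 J·s = ℏ/2,
this satisfies the uncertainty relation.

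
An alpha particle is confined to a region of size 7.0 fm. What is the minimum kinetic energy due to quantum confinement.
26.649 keV

Using the uncertainty principle:

1. Position uncertainty: Δx ≈ 7.000e-15 m
2. Minimum momentum uncertainty: Δp = ℏ/(2Δx) = 7.533e-21 kg·m/s
3. Minimum kinetic energy:
   KE = (Δp)²/(2m) = (7.533e-21)²/(2 × 6.645e-27 kg)
   KE = 4.270e-15 J = 26.649 keV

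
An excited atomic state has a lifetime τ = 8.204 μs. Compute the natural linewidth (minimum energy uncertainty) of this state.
40.115 peV

Using the energy-time uncertainty principle:
ΔEΔt ≥ ℏ/2

The lifetime τ represents the time uncertainty Δt.
The natural linewidth (minimum energy uncertainty) is:

ΔE = ℏ/(2τ)
ΔE = (1.055e-34 J·s) / (2 × 8.204e-06 s)
ΔE = 6.427e-30 J = 40.115 peV

This natural linewidth limits the precision of spectroscopic measurements.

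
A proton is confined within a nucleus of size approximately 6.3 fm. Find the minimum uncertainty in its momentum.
8.370 × 10^-21 kg·m/s

Using the Heisenberg uncertainty principle:
ΔxΔp ≥ ℏ/2

With Δx ≈ L = 6.300e-15 m (the confinement size):
Δp_min = ℏ/(2Δx)
Δp_min = (1.055e-34 J·s) / (2 × 6.300e-15 m)
Δp_min = 8.370e-21 kg·m/s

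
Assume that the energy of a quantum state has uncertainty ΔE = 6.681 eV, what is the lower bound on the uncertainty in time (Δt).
49.260 as

Using the energy-time uncertainty principle:
ΔEΔt ≥ ℏ/2

The minimum uncertainty in time is:
Δt_min = ℏ/(2ΔE)
Δt_min = (1.055e-34 J·s) / (2 × 1.070e-18 J)
Δt_min = 4.926e-17 s = 49.260 as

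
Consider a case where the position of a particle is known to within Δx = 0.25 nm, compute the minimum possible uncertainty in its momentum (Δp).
2.109 × 10^-25 kg·m/s

Using the Heisenberg uncertainty principle:
ΔxΔp ≥ ℏ/2

The minimum uncertainty in momentum is:
Δp_min = ℏ/(2Δx)
Δp_min = (1.055e-34 J·s) / (2 × 2.500e-10 m)
Δp_min = 2.109e-25 kg·m/s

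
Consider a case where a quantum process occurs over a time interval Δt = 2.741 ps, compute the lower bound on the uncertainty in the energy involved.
120.068 μeV

Using the energy-time uncertainty principle:
ΔEΔt ≥ ℏ/2

The minimum uncertainty in energy is:
ΔE_min = ℏ/(2Δt)
ΔE_min = (1.055e-34 J·s) / (2 × 2.741e-12 s)
ΔE_min = 1.924e-23 J = 120.068 μeV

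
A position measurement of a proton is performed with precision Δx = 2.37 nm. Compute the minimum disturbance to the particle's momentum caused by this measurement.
2.225 × 10^-26 kg·m/s

The uncertainty principle implies that measuring position disturbs momentum:
ΔxΔp ≥ ℏ/2

When we measure position with precision Δx, we necessarily introduce a momentum uncertainty:
Δp ≥ ℏ/(2Δx)
Δp_min = (1.055e-34 J·s) / (2 × 2.370e-09 m)
Δp_min = 2.225e-26 kg·m/s

The more precisely we measure position, the greater the momentum disturbance.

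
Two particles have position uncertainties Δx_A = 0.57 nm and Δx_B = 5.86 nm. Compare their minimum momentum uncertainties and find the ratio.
Particle A has the larger minimum momentum uncertainty, by a factor of 10.28.

For each particle, the minimum momentum uncertainty is Δp_min = ℏ/(2Δx):

Particle A: Δp_A = ℏ/(2×5.700e-10 m) = 9.251e-26 kg·m/s
Particle B: Δp_B = ℏ/(2×5.860e-09 m) = 8.998e-27 kg·m/s

Ratio: Δp_A/Δp_B = 10.28

Since Δp_min ∝ 1/Δx, the particle with smaller position uncertainty (A) has larger momentum uncertainty.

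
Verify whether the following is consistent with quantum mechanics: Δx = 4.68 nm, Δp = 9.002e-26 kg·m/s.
Yes, it satisfies the uncertainty principle.

Calculate the product ΔxΔp:
ΔxΔp = (4.680e-09 m) × (9.002e-26 kg·m/s)
ΔxΔp = 4.213e-34 J·s

Compare to the minimum allowed value ℏ/2:
ℏ/2 = 5.273e-35 J·s

Since ΔxΔp = 4.213e-34 J·s ≥ 5.273e-35 J·s = ℏ/2,
the measurement satisfies the uncertainty principle.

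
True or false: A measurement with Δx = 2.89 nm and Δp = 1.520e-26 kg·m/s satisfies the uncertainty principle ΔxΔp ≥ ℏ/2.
No, it violates the uncertainty principle (impossible measurement).

Calculate the product ΔxΔp:
ΔxΔp = (2.890e-09 m) × (1.520e-26 kg·m/s)
ΔxΔp = 4.393e-35 J·s

Compare to the minimum allowed value ℏ/2:
ℏ/2 = 5.273e-35 J·s

Since ΔxΔp = 4.393e-35 J·s < 5.273e-35 J·s = ℏ/2,
the measurement violates the uncertainty principle.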